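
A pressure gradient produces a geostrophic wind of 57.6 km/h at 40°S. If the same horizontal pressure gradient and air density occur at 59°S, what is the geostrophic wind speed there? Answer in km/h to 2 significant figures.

With the same pressure gradient and density, V_g ∝ 1/f ∝ 1/sin φ.
V₂ = V₁ · sin φ₁ / sin φ₂ = 57.6 × sin 40° / sin 59°
V₂ = 57.6 × 0.6428/0.8572 = 43 km/h

43 km/h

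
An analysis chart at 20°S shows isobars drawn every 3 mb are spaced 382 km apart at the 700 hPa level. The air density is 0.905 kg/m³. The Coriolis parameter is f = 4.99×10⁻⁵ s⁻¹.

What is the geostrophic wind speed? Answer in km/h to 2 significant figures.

63 km/h

Pressure gradient: |∂P/∂n| = 300 Pa / 382000 m = 7.85×10⁻⁴ Pa/m
Geostrophic balance (pressure-gradient force = Coriolis force):
V_g = (1/(fρ)) |∂P/∂n| = 7.85×10⁻⁴ / (4.99×10⁻⁵ × 0.905) = 17.4 m/s
Converting: 17.4 m/s × 3.6 = 63 km/h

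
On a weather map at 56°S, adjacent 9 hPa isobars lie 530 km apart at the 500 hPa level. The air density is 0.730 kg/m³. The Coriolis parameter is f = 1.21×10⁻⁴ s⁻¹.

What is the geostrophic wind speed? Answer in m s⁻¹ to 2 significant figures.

Pressure gradient: |∂P/∂n| = 900 Pa / 530000 m = 1.70×10⁻³ Pa/m
Geostrophic balance (pressure-gradient force = Coriolis force):
V_g = (1/(fρ)) |∂P/∂n| = 1.70×10⁻³ / (1.21×10⁻⁴ × 0.730) = 19.2 m/s

19 m s⁻¹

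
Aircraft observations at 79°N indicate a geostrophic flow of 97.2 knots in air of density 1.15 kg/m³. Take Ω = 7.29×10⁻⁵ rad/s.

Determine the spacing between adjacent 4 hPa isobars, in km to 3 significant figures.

48.6 km

Coriolis parameter at 79°N:
f = 2Ω sin φ = 2 × 7.29×10⁻⁵ × sin 79° = 1.43×10⁻⁴ s⁻¹
Wind speed in SI: 97.2 knots = 50.0 m/s
Geostrophic balance rearranged: |∂P/∂n| = f ρ V_g
|∂P/∂n| = 1.43×10⁻⁴ × 1.15 × 50.0 = 8.23×10⁻³ Pa/m
Isobar spacing: Δn = ΔP/|∂P/∂n| = 400 Pa / 8.23×10⁻³ Pa/m = 48602 m ≈ 48.6 km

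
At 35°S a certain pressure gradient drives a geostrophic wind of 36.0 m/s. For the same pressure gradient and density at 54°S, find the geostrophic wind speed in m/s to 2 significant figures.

26 m/s

With the same pressure gradient and density, V_g ∝ 1/f ∝ 1/sin φ.
V₂ = V₁ · sin φ₁ / sin φ₂ = 36.0 × sin 35° / sin 54°
V₂ = 36.0 × 0.5736/0.8090 = 26 m/s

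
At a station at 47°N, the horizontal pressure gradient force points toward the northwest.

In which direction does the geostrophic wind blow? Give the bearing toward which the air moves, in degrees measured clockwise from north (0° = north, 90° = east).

045°

The pressure-gradient force points toward the northwest (bearing 315°).
Geostrophic balance: in the Northern Hemisphere the Coriolis force deflects motion to the right, so the geostrophic wind blows 90° to the right of the pressure-gradient force (low pressure on the left).
Rotating 315° by 90° clockwise gives 045° — the wind blows toward the northeast.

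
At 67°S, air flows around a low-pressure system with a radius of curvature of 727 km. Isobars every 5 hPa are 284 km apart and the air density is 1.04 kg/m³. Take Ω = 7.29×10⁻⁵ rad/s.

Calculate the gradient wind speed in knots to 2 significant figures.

22 knots

Coriolis parameter at 67°S:
f = 2Ω sin φ = 2 × 7.29×10⁻⁵ × sin 67° = 1.34×10⁻⁴ s⁻¹
Pressure gradient: |∂P/∂n| = 500 Pa / 284000 m = 1.76×10⁻³ Pa/m
Geostrophic speed: V_g = |∂P/∂n|/(fρ) = 1.76×10⁻³/(1.34×10⁻⁴ × 1.04) = 12.6 m/s
Around a low, centrifugal force acts outward with Coriolis, so pressure-gradient force balances both:
(1/ρ)|∂P/∂n| = fV + V²/R  →  V² + fR·V − fR·V_g = 0
With fR = 1.34×10⁻⁴ × 727×10³ m = 97.6 m/s:
V = [−fR + √((fR)² + 4 fR V_g)]/2 = [−97.6 + √(97.6² + 4×97.6×12.6)]/2 = 11.3 m/s
Subgeostrophic (V < V_g = 12.6 m/s), as expected around a low.
Converting: 11.3 m/s × 1.944 = 22 knots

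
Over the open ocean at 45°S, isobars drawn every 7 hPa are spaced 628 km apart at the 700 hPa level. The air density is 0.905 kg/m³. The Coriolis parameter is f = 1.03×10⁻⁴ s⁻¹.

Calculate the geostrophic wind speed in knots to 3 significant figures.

Pressure gradient: |∂P/∂n| = 700 Pa / 628000 m = 1.11×10⁻³ Pa/m
Geostrophic balance (pressure-gradient force = Coriolis force):
V_g = (1/(fρ)) |∂P/∂n| = 1.11×10⁻³ / (1.03×10⁻⁴ × 0.905) = 12.0 m/s
Converting: 12.0 m/s × 1.944 = 23.2 knots

23.2 knots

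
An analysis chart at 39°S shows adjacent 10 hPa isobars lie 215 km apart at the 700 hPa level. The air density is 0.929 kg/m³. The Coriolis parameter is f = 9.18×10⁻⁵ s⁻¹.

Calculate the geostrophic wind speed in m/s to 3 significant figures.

Pressure gradient: |∂P/∂n| = 1000 Pa / 215000 m = 4.65×10⁻³ Pa/m
Geostrophic balance (pressure-gradient force = Coriolis force):
V_g = (1/(fρ)) |∂P/∂n| = 4.65×10⁻³ / (9.18×10⁻⁵ × 0.929) = 54.5 m/s

54.5 m/s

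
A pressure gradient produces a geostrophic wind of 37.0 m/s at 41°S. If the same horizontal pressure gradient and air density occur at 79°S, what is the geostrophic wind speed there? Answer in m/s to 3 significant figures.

With the same pressure gradient and density, V_g ∝ 1/f ∝ 1/sin φ.
V₂ = V₁ · sin φ₁ / sin φ₂ = 37.0 × sin 41° / sin 79°
V₂ = 37.0 × 0.6561/0.9816 = 24.7 m/s

24.7 m/s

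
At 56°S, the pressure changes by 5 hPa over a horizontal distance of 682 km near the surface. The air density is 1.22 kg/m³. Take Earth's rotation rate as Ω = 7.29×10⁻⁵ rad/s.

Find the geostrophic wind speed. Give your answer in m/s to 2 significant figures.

Coriolis parameter at 56°S:
f = 2Ω sin φ = 2 × 7.29×10⁻⁵ × sin 56° = 1.21×10⁻⁴ s⁻¹
Pressure gradient: |∂P/∂n| = 500 Pa / 682000 m = 7.33×10⁻⁴ Pa/m
Geostrophic balance (pressure-gradient force = Coriolis force):
V_g = (1/(fρ)) |∂P/∂n| = 7.33×10⁻⁴ / (1.21×10⁻⁴ × 1.22) = 4.97 m/s

5.0 m/s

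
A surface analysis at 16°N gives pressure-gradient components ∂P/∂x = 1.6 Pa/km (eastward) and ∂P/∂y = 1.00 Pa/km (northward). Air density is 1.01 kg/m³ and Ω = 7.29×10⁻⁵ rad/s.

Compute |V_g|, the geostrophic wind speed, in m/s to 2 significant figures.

46 m/s

Coriolis parameter at 16°N:
f = 2Ω sin φ = 2 × 7.29×10⁻⁵ × sin 16° = 4.02×10⁻⁵ s⁻¹
Component geostrophic relations (x east, y north):
u_g = −(1/(fρ)) ∂P/∂y,  v_g = (1/(fρ)) ∂P/∂x
u_g = −(1.00×10⁻³)/(4.02×10⁻⁵ × 1.01) = −24.6 m/s;  v_g = (1.6×10⁻³)/(4.02×10⁻⁵ × 1.01) = 39.4 m/s
|V_g| = √(u_g² + v_g²) = 46.5 m/s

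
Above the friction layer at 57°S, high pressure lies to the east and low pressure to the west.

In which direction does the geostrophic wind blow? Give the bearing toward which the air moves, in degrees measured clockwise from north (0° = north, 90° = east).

180°

The pressure-gradient force points toward the west (bearing 270°).
Geostrophic balance: in the Southern Hemisphere the Coriolis force deflects motion to the left, so the geostrophic wind blows 90° to the left of the pressure-gradient force (low pressure on the right).
Rotating 270° by 90° counterclockwise gives 180° — the wind blows toward the south.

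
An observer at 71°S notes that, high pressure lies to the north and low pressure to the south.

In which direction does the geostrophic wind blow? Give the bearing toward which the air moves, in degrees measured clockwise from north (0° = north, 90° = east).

090°

The pressure-gradient force points toward the south (bearing 180°).
Geostrophic balance: in the Southern Hemisphere the Coriolis force deflects motion to the left, so the geostrophic wind blows 90° to the left of the pressure-gradient force (low pressure on the right).
Rotating 180° by 90° counterclockwise gives 090° — the wind blows toward the east.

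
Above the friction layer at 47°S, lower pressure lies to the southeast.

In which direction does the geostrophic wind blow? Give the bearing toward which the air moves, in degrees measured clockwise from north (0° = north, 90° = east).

The pressure-gradient force points toward the southeast (bearing 135°).
Geostrophic balance: in the Southern Hemisphere the Coriolis force deflects motion to the left, so the geostrophic wind blows 90° to the left of the pressure-gradient force (low pressure on the right).
Rotating 135° by 90° counterclockwise gives 045° — the wind blows toward the northeast.

045°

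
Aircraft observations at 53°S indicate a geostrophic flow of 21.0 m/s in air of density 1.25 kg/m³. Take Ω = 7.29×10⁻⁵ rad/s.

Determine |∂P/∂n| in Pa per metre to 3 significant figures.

Coriolis parameter at 53°S:
f = 2Ω sin φ = 2 × 7.29×10⁻⁵ × sin 53° = 1.16×10⁻⁴ s⁻¹
Geostrophic balance rearranged: |∂P/∂n| = f ρ V_g
|∂P/∂n| = 1.16×10⁻⁴ × 1.25 × 21.0 = 3.06×10⁻³ Pa/m

3.06×10⁻³ Pa/m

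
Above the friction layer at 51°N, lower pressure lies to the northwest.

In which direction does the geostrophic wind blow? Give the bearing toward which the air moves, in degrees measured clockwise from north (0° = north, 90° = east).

The pressure-gradient force points toward the northwest (bearing 315°).
Geostrophic balance: in the Northern Hemisphere the Coriolis force deflects motion to the right, so the geostrophic wind blows 90° to the right of the pressure-gradient force (low pressure on the left).
Rotating 315° by 90° clockwise gives 045° — the wind blows toward the northeast.

045°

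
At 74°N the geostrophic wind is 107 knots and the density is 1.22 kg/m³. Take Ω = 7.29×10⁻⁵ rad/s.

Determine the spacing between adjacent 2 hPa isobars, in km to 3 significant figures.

Coriolis parameter at 74°N:
f = 2Ω sin φ = 2 × 7.29×10⁻⁵ × sin 74° = 1.40×10⁻⁴ s⁻¹
Wind speed in SI: 107 knots = 55.0 m/s
Geostrophic balance rearranged: |∂P/∂n| = f ρ V_g
|∂P/∂n| = 1.40×10⁻⁴ × 1.22 × 55.0 = 9.41×10⁻³ Pa/m
Isobar spacing: Δn = ΔP/|∂P/∂n| = 200 Pa / 9.41×10⁻³ Pa/m = 21250 m ≈ 21.2 km

21.2 km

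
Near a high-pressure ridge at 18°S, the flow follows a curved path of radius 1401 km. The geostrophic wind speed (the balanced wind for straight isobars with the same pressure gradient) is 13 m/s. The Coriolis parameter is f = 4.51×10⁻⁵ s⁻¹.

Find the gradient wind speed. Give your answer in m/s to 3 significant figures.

18.3 m/s

Around a high, pressure-gradient force acts outward with centrifugal, so Coriolis balances both:
fV = (1/ρ)|∂P/∂n| + V²/R  →  V² − fR·V + fR·V_g = 0
With fR = 4.51×10⁻⁵ × 1401×10³ m = 63.2 m/s:
V = [fR − √((fR)² − 4 fR V_g)]/2 = [63.2 − √(63.2² − 4×63.2×13)]/2 = 18.3 m/s
Supergeostrophic (V > V_g = 13 m/s), as expected around a high.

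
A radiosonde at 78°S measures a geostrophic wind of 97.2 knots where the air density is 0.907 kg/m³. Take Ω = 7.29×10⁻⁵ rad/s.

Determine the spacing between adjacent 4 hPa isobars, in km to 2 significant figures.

Coriolis parameter at 78°S:
f = 2Ω sin φ = 2 × 7.29×10⁻⁵ × sin 78° = 1.43×10⁻⁴ s⁻¹
Wind speed in SI: 97.2 knots = 50.0 m/s
Geostrophic balance rearranged: |∂P/∂n| = f ρ V_g
|∂P/∂n| = 1.43×10⁻⁴ × 0.907 × 50.0 = 6.47×10⁻³ Pa/m
Isobar spacing: Δn = ΔP/|∂P/∂n| = 400 Pa / 6.47×10⁻³ Pa/m = 61842 m ≈ 62 km

62 km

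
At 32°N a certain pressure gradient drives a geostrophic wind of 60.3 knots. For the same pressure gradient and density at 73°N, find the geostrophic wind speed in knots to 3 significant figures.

With the same pressure gradient and density, V_g ∝ 1/f ∝ 1/sin φ.
V₂ = V₁ · sin φ₁ / sin φ₂ = 60.3 × sin 32° / sin 73°
V₂ = 60.3 × 0.5299/0.9563 = 33.4 knots

33.4 knots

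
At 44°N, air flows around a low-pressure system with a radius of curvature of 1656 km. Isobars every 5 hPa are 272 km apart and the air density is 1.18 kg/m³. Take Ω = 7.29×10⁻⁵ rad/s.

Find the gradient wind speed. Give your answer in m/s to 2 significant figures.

14 m/s

Coriolis parameter at 44°N:
f = 2Ω sin φ = 2 × 7.29×10⁻⁵ × sin 44° = 1.01×10⁻⁴ s⁻¹
Pressure gradient: |∂P/∂n| = 500 Pa / 272000 m = 1.84×10⁻³ Pa/m
Geostrophic speed: V_g = |∂P/∂n|/(fρ) = 1.84×10⁻³/(1.01×10⁻⁴ × 1.18) = 15.4 m/s
Around a low, centrifugal force acts outward with Coriolis, so pressure-gradient force balances both:
(1/ρ)|∂P/∂n| = fV + V²/R  →  V² + fR·V − fR·V_g = 0
With fR = 1.01×10⁻⁴ × 1656×10³ m = 168 m/s:
V = [−fR + √((fR)² + 4 fR V_g)]/2 = [−168 + √(168² + 4×168×15.4)]/2 = 14.2 m/s
Subgeostrophic (V < V_g = 15.4 m/s), as expected around a low.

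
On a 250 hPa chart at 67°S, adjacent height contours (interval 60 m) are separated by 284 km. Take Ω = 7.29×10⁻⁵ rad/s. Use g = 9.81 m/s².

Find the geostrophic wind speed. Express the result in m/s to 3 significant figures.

Coriolis parameter at 67°S:
f = 2Ω sin φ = 2 × 7.29×10⁻⁵ × sin 67° = 1.34×10⁻⁴ s⁻¹
Height gradient: |∂Z/∂n| = 60 m / 284000 m = 2.11×10⁻⁴
On a pressure surface, geostrophic balance gives V_g = (g/f)|∂Z/∂n|:
V_g = 9.81 × 2.11×10⁻⁴ / 1.34×10⁻⁴ = 15.4 m/s

15.4 m/s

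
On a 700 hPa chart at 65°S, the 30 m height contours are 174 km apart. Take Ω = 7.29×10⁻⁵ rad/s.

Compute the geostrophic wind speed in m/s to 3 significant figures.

Coriolis parameter at 65°S:
f = 2Ω sin φ = 2 × 7.29×10⁻⁵ × sin 65° = 1.32×10⁻⁴ s⁻¹
Height gradient: |∂Z/∂n| = 30 m / 174000 m = 1.72×10⁻⁴
On a pressure surface, geostrophic balance gives V_g = (g/f)|∂Z/∂n|:
V_g = 9.81 × 1.72×10⁻⁴ / 1.32×10⁻⁴ = 12.8 m/s

12.8 m/s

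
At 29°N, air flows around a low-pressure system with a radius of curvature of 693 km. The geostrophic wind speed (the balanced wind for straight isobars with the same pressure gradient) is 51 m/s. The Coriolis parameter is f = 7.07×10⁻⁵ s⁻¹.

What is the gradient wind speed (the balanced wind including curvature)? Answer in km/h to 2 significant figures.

110 km/h

Around a low, centrifugal force acts outward with Coriolis, so pressure-gradient force balances both:
(1/ρ)|∂P/∂n| = fV + V²/R  →  V² + fR·V − fR·V_g = 0
With fR = 7.07×10⁻⁵ × 693×10³ m = 49.0 m/s:
V = [−fR + √((fR)² + 4 fR V_g)]/2 = [−49.0 + √(49.0² + 4×49.0×51)]/2 = 31.2 m/s
Subgeostrophic (V < V_g = 51 m/s), as expected around a low.
Converting: 31.2 m/s × 3.6 = 110 km/h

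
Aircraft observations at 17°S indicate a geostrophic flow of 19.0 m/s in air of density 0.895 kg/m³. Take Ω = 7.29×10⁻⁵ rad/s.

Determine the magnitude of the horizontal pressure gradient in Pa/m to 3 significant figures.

Coriolis parameter at 17°S:
f = 2Ω sin φ = 2 × 7.29×10⁻⁵ × sin 17° = 4.26×10⁻⁵ s⁻¹
Geostrophic balance rearranged: |∂P/∂n| = f ρ V_g
|∂P/∂n| = 4.26×10⁻⁵ × 0.895 × 19.0 = 7.25×10⁻⁴ Pa/m

7.25×10⁻⁴ Pa/m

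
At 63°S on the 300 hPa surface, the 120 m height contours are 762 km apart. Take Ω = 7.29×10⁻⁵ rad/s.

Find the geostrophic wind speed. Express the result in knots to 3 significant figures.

23.1 knots

Coriolis parameter at 63°S:
f = 2Ω sin φ = 2 × 7.29×10⁻⁵ × sin 63° = 1.30×10⁻⁴ s⁻¹
Height gradient: |∂Z/∂n| = 120 m / 762000 m = 1.57×10⁻⁴
On a pressure surface, geostrophic balance gives V_g = (g/f)|∂Z/∂n|:
V_g = 9.81 × 1.57×10⁻⁴ / 1.30×10⁻⁴ = 11.9 m/s
Converting: 11.9 m/s × 1.944 = 23.1 knots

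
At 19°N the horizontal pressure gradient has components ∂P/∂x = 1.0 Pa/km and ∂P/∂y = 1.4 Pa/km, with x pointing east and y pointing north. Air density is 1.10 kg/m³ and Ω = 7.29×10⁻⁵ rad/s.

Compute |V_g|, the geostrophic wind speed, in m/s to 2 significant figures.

Coriolis parameter at 19°N:
f = 2Ω sin φ = 2 × 7.29×10⁻⁵ × sin 19° = 4.75×10⁻⁵ s⁻¹
Component geostrophic relations (x east, y north):
u_g = −(1/(fρ)) ∂P/∂y,  v_g = (1/(fρ)) ∂P/∂x
u_g = −(1.4×10⁻³)/(4.75×10⁻⁵ × 1.10) = −26.8 m/s;  v_g = (1.0×10⁻³)/(4.75×10⁻⁵ × 1.10) = 19.2 m/s
|V_g| = √(u_g² + v_g²) = 32.9 m/s

33 m/s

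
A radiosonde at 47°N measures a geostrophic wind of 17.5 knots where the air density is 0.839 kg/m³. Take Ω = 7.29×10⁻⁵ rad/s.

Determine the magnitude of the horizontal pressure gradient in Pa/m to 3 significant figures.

8.05×10⁻⁴ Pa/m

Coriolis parameter at 47°N:
f = 2Ω sin φ = 2 × 7.29×10⁻⁵ × sin 47° = 1.07×10⁻⁴ s⁻¹
Wind speed in SI: 17.5 knots = 9.00 m/s
Geostrophic balance rearranged: |∂P/∂n| = f ρ V_g
|∂P/∂n| = 1.07×10⁻⁴ × 0.839 × 9.00 = 8.05×10⁻⁴ Pa/m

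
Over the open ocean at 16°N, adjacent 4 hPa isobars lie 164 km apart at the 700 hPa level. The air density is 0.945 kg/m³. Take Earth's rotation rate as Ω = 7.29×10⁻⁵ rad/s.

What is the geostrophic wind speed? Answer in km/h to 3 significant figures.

Coriolis parameter at 16°N:
f = 2Ω sin φ = 2 × 7.29×10⁻⁵ × sin 16° = 4.02×10⁻⁵ s⁻¹
Pressure gradient: |∂P/∂n| = 400 Pa / 164000 m = 2.44×10⁻³ Pa/m
Geostrophic balance (pressure-gradient force = Coriolis force):
V_g = (1/(fρ)) |∂P/∂n| = 2.44×10⁻³ / (4.02×10⁻⁵ × 0.945) = 64.2 m/s
Converting: 64.2 m/s × 3.6 = 231 km/h

231 km/h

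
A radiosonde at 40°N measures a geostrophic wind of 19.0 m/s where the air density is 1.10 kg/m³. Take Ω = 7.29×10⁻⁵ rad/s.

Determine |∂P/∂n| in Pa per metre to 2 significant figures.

Coriolis parameter at 40°N:
f = 2Ω sin φ = 2 × 7.29×10⁻⁵ × sin 40° = 9.37×10⁻⁵ s⁻¹
Geostrophic balance rearranged: |∂P/∂n| = f ρ V_g
|∂P/∂n| = 9.37×10⁻⁵ × 1.10 × 19.0 = 1.96×10⁻³ Pa/m

2.0×10⁻³ Pa/m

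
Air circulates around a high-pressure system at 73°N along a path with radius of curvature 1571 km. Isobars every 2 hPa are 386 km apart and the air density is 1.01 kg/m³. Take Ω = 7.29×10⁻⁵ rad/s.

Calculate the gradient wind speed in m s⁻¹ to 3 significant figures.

Coriolis parameter at 73°N:
f = 2Ω sin φ = 2 × 7.29×10⁻⁵ × sin 73° = 1.39×10⁻⁴ s⁻¹
Pressure gradient: |∂P/∂n| = 200 Pa / 386000 m = 5.18×10⁻⁴ Pa/m
Geostrophic speed: V_g = |∂P/∂n|/(fρ) = 5.18×10⁻⁴/(1.39×10⁻⁴ × 1.01) = 3.68 m/s
Around a high, pressure-gradient force acts outward with centrifugal, so Coriolis balances both:
fV = (1/ρ)|∂P/∂n| + V²/R  →  V² − fR·V + fR·V_g = 0
With fR = 1.39×10⁻⁴ × 1571×10³ m = 219 m/s:
V = [fR − √((fR)² − 4 fR V_g)]/2 = [219 − √(219² − 4×219×3.68)]/2 = 3.74 m/s
Supergeostrophic (V > V_g = 3.68 m/s), as expected around a high.

3.74 m s⁻¹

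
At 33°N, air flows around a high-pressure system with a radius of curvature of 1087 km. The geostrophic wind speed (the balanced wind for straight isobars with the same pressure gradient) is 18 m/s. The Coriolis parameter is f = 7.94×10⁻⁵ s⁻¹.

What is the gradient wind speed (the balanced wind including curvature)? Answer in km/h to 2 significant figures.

92 km/h

Around a high, pressure-gradient force acts outward with centrifugal, so Coriolis balances both:
fV = (1/ρ)|∂P/∂n| + V²/R  →  V² − fR·V + fR·V_g = 0
With fR = 7.94×10⁻⁵ × 1087×10³ m = 86.3 m/s:
V = [fR − √((fR)² − 4 fR V_g)]/2 = [86.3 − √(86.3² − 4×86.3×18)]/2 = 25.6 m/s
Supergeostrophic (V > V_g = 18 m/s), as expected around a high.
Converting: 25.6 m/s × 3.6 = 92 km/h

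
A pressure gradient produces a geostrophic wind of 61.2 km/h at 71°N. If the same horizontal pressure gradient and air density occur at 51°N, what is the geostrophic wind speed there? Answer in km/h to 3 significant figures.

74.5 km/h

With the same pressure gradient and density, V_g ∝ 1/f ∝ 1/sin φ.
V₂ = V₁ · sin φ₁ / sin φ₂ = 61.2 × sin 71° / sin 51°
V₂ = 61.2 × 0.9455/0.7771 = 74.5 km/h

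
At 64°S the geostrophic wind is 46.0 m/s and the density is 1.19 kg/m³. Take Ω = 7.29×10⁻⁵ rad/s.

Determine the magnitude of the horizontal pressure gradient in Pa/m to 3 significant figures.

7.17×10⁻³ Pa/m

Coriolis parameter at 64°S:
f = 2Ω sin φ = 2 × 7.29×10⁻⁵ × sin 64° = 1.31×10⁻⁴ s⁻¹
Geostrophic balance rearranged: |∂P/∂n| = f ρ V_g
|∂P/∂n| = 1.31×10⁻⁴ × 1.19 × 46.0 = 7.17×10⁻³ Pa/m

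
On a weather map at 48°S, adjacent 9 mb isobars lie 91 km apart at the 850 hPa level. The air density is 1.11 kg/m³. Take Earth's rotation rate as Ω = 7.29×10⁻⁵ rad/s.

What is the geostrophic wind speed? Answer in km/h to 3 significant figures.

296 km/h

Coriolis parameter at 48°S:
f = 2Ω sin φ = 2 × 7.29×10⁻⁵ × sin 48° = 1.08×10⁻⁴ s⁻¹
Pressure gradient: |∂P/∂n| = 900 Pa / 91000 m = 9.89×10⁻³ Pa/m
Geostrophic balance (pressure-gradient force = Coriolis force):
V_g = (1/(fρ)) |∂P/∂n| = 9.89×10⁻³ / (1.08×10⁻⁴ × 1.11) = 82.2 m/s
Converting: 82.2 m/s × 3.6 = 296 km/h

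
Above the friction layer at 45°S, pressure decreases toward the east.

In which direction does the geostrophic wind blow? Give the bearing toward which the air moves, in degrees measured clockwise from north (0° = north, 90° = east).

000°

The pressure-gradient force points toward the east (bearing 090°).
Geostrophic balance: in the Southern Hemisphere the Coriolis force deflects motion to the left, so the geostrophic wind blows 90° to the left of the pressure-gradient force (low pressure on the right).
Rotating 090° by 90° counterclockwise gives 000° — the wind blows toward the north.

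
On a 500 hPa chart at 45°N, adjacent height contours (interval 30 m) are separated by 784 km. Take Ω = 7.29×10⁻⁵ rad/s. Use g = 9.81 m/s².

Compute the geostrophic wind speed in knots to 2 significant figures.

7.1 knots

Coriolis parameter at 45°N:
f = 2Ω sin φ = 2 × 7.29×10⁻⁵ × sin 45° = 1.03×10⁻⁴ s⁻¹
Height gradient: |∂Z/∂n| = 30 m / 784000 m = 3.83×10⁻⁵
On a pressure surface, geostrophic balance gives V_g = (g/f)|∂Z/∂n|:
V_g = 9.81 × 3.83×10⁻⁵ / 1.03×10⁻⁴ = 3.64 m/s
Converting: 3.64 m/s × 1.944 = 7.1 knots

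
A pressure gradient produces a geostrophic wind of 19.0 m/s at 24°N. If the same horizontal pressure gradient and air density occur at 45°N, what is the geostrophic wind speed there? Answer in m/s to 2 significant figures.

With the same pressure gradient and density, V_g ∝ 1/f ∝ 1/sin φ.
V₂ = V₁ · sin φ₁ / sin φ₂ = 19.0 × sin 24° / sin 45°
V₂ = 19.0 × 0.4067/0.7071 = 11 m/s

11 m/s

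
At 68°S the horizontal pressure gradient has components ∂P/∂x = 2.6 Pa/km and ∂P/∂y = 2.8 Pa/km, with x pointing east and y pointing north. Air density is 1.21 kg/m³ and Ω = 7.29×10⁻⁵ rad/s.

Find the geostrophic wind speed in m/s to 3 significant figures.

23.4 m/s

Coriolis parameter at 68°S:
f = 2Ω sin φ = 2 × 7.29×10⁻⁵ × sin 68° = 1.35×10⁻⁴ s⁻¹
In the Southern Hemisphere f is negative: f = −1.35×10⁻⁴ s⁻¹.
Component geostrophic relations (x east, y north):
u_g = −(1/(fρ)) ∂P/∂y,  v_g = (1/(fρ)) ∂P/∂x
u_g = −(2.8×10⁻³)/(−1.35×10⁻⁴ × 1.21) = 17.1 m/s;  v_g = (2.6×10⁻³)/(−1.35×10⁻⁴ × 1.21) = −15.9 m/s
|V_g| = √(u_g² + v_g²) = 23.4 m/s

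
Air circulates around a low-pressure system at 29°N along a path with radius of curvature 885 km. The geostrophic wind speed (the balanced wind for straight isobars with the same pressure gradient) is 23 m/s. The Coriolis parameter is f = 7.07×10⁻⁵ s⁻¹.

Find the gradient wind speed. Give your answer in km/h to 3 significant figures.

64.4 km/h

Around a low, centrifugal force acts outward with Coriolis, so pressure-gradient force balances both:
(1/ρ)|∂P/∂n| = fV + V²/R  →  V² + fR·V − fR·V_g = 0
With fR = 7.07×10⁻⁵ × 885×10³ m = 62.6 m/s:
V = [−fR + √((fR)² + 4 fR V_g)]/2 = [−62.6 + √(62.6² + 4×62.6×23)]/2 = 17.9 m/s
Subgeostrophic (V < V_g = 23 m/s), as expected around a low.
Converting: 17.9 m/s × 3.6 = 64.4 km/h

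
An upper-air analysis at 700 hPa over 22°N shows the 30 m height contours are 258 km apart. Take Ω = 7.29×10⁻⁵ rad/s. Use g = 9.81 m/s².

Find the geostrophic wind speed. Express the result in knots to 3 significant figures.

Coriolis parameter at 22°N:
f = 2Ω sin φ = 2 × 7.29×10⁻⁵ × sin 22° = 5.46×10⁻⁵ s⁻¹
Height gradient: |∂Z/∂n| = 30 m / 258000 m = 1.16×10⁻⁴
On a pressure surface, geostrophic balance gives V_g = (g/f)|∂Z/∂n|:
V_g = 9.81 × 1.16×10⁻⁴ / 5.46×10⁻⁵ = 20.9 m/s
Converting: 20.9 m/s × 1.944 = 40.6 knots

40.6 knots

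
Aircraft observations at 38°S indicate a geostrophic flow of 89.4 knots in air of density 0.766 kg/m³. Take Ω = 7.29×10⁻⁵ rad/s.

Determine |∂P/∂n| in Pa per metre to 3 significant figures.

3.16×10⁻³ Pa/m

Coriolis parameter at 38°S:
f = 2Ω sin φ = 2 × 7.29×10⁻⁵ × sin 38° = 8.98×10⁻⁵ s⁻¹
Wind speed in SI: 89.4 knots = 46.0 m/s
Geostrophic balance rearranged: |∂P/∂n| = f ρ V_g
|∂P/∂n| = 8.98×10⁻⁵ × 0.766 × 46.0 = 3.16×10⁻³ Pa/m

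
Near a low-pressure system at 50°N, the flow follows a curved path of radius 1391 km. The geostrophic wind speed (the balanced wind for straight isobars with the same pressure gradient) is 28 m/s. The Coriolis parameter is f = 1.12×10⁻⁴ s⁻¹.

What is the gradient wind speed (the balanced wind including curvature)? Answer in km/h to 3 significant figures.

87.2 km/h

Around a low, centrifugal force acts outward with Coriolis, so pressure-gradient force balances both:
(1/ρ)|∂P/∂n| = fV + V²/R  →  V² + fR·V − fR·V_g = 0
With fR = 1.12×10⁻⁴ × 1391×10³ m = 156 m/s:
V = [−fR + √((fR)² + 4 fR V_g)]/2 = [−156 + √(156² + 4×156×28)]/2 = 24.2 m/s
Subgeostrophic (V < V_g = 28 m/s), as expected around a low.
Converting: 24.2 m/s × 3.6 = 87.2 km/h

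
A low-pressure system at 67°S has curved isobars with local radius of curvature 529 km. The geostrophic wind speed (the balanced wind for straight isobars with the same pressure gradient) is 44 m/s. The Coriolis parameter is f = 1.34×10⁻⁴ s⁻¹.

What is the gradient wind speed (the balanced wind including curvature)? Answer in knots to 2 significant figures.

60 knots

Around a low, centrifugal force acts outward with Coriolis, so pressure-gradient force balances both:
(1/ρ)|∂P/∂n| = fV + V²/R  →  V² + fR·V − fR·V_g = 0
With fR = 1.34×10⁻⁴ × 529×10³ m = 70.9 m/s:
V = [−fR + √((fR)² + 4 fR V_g)]/2 = [−70.9 + √(70.9² + 4×70.9×44)]/2 = 30.7 m/s
Subgeostrophic (V < V_g = 44 m/s), as expected around a low.
Converting: 30.7 m/s × 1.944 = 60 knots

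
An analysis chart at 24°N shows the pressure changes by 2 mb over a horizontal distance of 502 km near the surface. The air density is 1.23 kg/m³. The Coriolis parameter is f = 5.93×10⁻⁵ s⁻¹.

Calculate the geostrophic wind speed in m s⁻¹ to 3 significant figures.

5.46 m s⁻¹

Pressure gradient: |∂P/∂n| = 200 Pa / 502000 m = 3.98×10⁻⁴ Pa/m
Geostrophic balance (pressure-gradient force = Coriolis force):
V_g = (1/(fρ)) |∂P/∂n| = 3.98×10⁻⁴ / (5.93×10⁻⁵ × 1.23) = 5.46 m/s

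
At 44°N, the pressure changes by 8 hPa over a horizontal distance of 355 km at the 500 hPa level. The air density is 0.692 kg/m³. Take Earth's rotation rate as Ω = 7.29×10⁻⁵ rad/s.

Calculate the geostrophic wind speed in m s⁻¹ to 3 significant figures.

Coriolis parameter at 44°N:
f = 2Ω sin φ = 2 × 7.29×10⁻⁵ × sin 44° = 1.01×10⁻⁴ s⁻¹
Pressure gradient: |∂P/∂n| = 800 Pa / 355000 m = 2.25×10⁻³ Pa/m
Geostrophic balance (pressure-gradient force = Coriolis force):
V_g = (1/(fρ)) |∂P/∂n| = 2.25×10⁻³ / (1.01×10⁻⁴ × 0.692) = 32.2 m/s

32.2 m s⁻¹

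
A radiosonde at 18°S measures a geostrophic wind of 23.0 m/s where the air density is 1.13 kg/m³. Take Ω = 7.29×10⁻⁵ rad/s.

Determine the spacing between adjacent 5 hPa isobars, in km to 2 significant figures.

430 km

Coriolis parameter at 18°S:
f = 2Ω sin φ = 2 × 7.29×10⁻⁵ × sin 18° = 4.51×10⁻⁵ s⁻¹
Geostrophic balance rearranged: |∂P/∂n| = f ρ V_g
|∂P/∂n| = 4.51×10⁻⁵ × 1.13 × 23.0 = 1.17×10⁻³ Pa/m
Isobar spacing: Δn = ΔP/|∂P/∂n| = 500 Pa / 1.17×10⁻³ Pa/m = 426996 m ≈ 430 km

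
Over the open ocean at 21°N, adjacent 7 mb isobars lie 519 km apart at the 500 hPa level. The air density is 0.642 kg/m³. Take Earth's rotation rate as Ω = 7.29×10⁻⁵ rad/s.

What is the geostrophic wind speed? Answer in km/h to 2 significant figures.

140 km/h

Coriolis parameter at 21°N:
f = 2Ω sin φ = 2 × 7.29×10⁻⁵ × sin 21° = 5.23×10⁻⁵ s⁻¹
Pressure gradient: |∂P/∂n| = 700 Pa / 519000 m = 1.35×10⁻³ Pa/m
Geostrophic balance (pressure-gradient force = Coriolis force):
V_g = (1/(fρ)) |∂P/∂n| = 1.35×10⁻³ / (5.23×10⁻⁵ × 0.642) = 40.2 m/s
Converting: 40.2 m/s × 3.6 = 140 km/h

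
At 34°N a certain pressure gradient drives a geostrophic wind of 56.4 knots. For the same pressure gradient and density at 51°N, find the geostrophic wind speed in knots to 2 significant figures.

With the same pressure gradient and density, V_g ∝ 1/f ∝ 1/sin φ.
V₂ = V₁ · sin φ₁ / sin φ₂ = 56.4 × sin 34° / sin 51°
V₂ = 56.4 × 0.5592/0.7771 = 41 knots

41 knots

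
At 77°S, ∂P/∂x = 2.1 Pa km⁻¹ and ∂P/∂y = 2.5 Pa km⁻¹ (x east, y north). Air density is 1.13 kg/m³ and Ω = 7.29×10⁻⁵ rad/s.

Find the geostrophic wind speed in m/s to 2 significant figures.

20 m/s

Coriolis parameter at 77°S:
f = 2Ω sin φ = 2 × 7.29×10⁻⁵ × sin 77° = 1.42×10⁻⁴ s⁻¹
In the Southern Hemisphere f is negative: f = −1.42×10⁻⁴ s⁻¹.
Component geostrophic relations (x east, y north):
u_g = −(1/(fρ)) ∂P/∂y,  v_g = (1/(fρ)) ∂P/∂x
u_g = −(2.5×10⁻³)/(−1.42×10⁻⁴ × 1.13) = 15.6 m/s;  v_g = (2.1×10⁻³)/(−1.42×10⁻⁴ × 1.13) = −13.1 m/s
|V_g| = √(u_g² + v_g²) = 20.3 m/s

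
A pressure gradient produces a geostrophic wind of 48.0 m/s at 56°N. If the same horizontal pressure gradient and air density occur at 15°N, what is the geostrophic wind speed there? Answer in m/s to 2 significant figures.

150 m/s

With the same pressure gradient and density, V_g ∝ 1/f ∝ 1/sin φ.
V₂ = V₁ · sin φ₁ / sin φ₂ = 48.0 × sin 56° / sin 15°
V₂ = 48.0 × 0.8290/0.2588 = 150 m/s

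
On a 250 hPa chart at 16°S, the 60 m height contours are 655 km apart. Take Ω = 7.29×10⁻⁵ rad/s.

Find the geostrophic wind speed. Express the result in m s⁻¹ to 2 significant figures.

22 m s⁻¹

Coriolis parameter at 16°S:
f = 2Ω sin φ = 2 × 7.29×10⁻⁵ × sin 16° = 4.02×10⁻⁵ s⁻¹
Height gradient: |∂Z/∂n| = 60 m / 655000 m = 9.16×10⁻⁵
On a pressure surface, geostrophic balance gives V_g = (g/f)|∂Z/∂n|:
V_g = 9.81 × 9.16×10⁻⁵ / 4.02×10⁻⁵ = 22.4 m/s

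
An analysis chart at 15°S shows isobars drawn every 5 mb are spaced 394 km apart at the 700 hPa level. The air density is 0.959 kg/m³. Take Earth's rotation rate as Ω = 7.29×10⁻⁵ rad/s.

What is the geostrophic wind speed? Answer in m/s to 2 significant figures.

Coriolis parameter at 15°S:
f = 2Ω sin φ = 2 × 7.29×10⁻⁵ × sin 15° = 3.77×10⁻⁵ s⁻¹
Pressure gradient: |∂P/∂n| = 500 Pa / 394000 m = 1.27×10⁻³ Pa/m
Geostrophic balance (pressure-gradient force = Coriolis force):
V_g = (1/(fρ)) |∂P/∂n| = 1.27×10⁻³ / (3.77×10⁻⁵ × 0.959) = 35.1 m/s

35 m/s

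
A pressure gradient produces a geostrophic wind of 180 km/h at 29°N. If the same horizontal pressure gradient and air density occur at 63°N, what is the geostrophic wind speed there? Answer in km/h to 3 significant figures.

97.9 km/h

With the same pressure gradient and density, V_g ∝ 1/f ∝ 1/sin φ.
V₂ = V₁ · sin φ₁ / sin φ₂ = 180 × sin 29° / sin 63°
V₂ = 180 × 0.4848/0.8910 = 97.9 km/h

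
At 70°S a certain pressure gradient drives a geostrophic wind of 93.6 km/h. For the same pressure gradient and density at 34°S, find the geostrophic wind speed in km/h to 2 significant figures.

With the same pressure gradient and density, V_g ∝ 1/f ∝ 1/sin φ.
V₂ = V₁ · sin φ₁ / sin φ₂ = 93.6 × sin 70° / sin 34°
V₂ = 93.6 × 0.9397/0.5592 = 160 km/h

160 km/h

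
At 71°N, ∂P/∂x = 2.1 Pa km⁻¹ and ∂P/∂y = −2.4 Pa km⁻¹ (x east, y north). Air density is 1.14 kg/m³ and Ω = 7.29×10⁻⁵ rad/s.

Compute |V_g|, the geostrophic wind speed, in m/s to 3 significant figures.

20.3 m/s

Coriolis parameter at 71°N:
f = 2Ω sin φ = 2 × 7.29×10⁻⁵ × sin 71° = 1.38×10⁻⁴ s⁻¹
Component geostrophic relations (x east, y north):
u_g = −(1/(fρ)) ∂P/∂y,  v_g = (1/(fρ)) ∂P/∂x
u_g = −(−2.4×10⁻³)/(1.38×10⁻⁴ × 1.14) = 15.3 m/s;  v_g = (2.1×10⁻³)/(1.38×10⁻⁴ × 1.14) = 13.4 m/s
|V_g| = √(u_g² + v_g²) = 20.3 m/s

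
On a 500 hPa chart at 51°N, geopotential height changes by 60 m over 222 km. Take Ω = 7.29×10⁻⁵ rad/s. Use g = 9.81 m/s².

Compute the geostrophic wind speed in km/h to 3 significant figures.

84.2 km/h

Coriolis parameter at 51°N:
f = 2Ω sin φ = 2 × 7.29×10⁻⁵ × sin 51° = 1.13×10⁻⁴ s⁻¹
Height gradient: |∂Z/∂n| = 60 m / 222000 m = 2.70×10⁻⁴
On a pressure surface, geostrophic balance gives V_g = (g/f)|∂Z/∂n|:
V_g = 9.81 × 2.70×10⁻⁴ / 1.13×10⁻⁴ = 23.4 m/s
Converting: 23.4 m/s × 3.6 = 84.2 km/h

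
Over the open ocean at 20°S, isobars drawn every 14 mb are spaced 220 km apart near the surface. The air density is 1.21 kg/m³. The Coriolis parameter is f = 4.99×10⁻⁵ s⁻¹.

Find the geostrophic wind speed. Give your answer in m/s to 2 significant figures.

Pressure gradient: |∂P/∂n| = 1400 Pa / 220000 m = 6.36×10⁻³ Pa/m
Geostrophic balance (pressure-gradient force = Coriolis force):
V_g = (1/(fρ)) |∂P/∂n| = 6.36×10⁻³ / (4.99×10⁻⁵ × 1.21) = 105 m/s

110 m/s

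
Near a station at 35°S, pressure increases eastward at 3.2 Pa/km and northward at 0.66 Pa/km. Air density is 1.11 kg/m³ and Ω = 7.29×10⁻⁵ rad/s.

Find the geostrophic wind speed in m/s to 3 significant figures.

Coriolis parameter at 35°S:
f = 2Ω sin φ = 2 × 7.29×10⁻⁵ × sin 35° = 8.36×10⁻⁵ s⁻¹
In the Southern Hemisphere f is negative: f = −8.36×10⁻⁵ s⁻¹.
Component geostrophic relations (x east, y north):
u_g = −(1/(fρ)) ∂P/∂y,  v_g = (1/(fρ)) ∂P/∂x
u_g = −(0.66×10⁻³)/(−8.36×10⁻⁵ × 1.11) = 7.11 m/s;  v_g = (3.2×10⁻³)/(−8.36×10⁻⁵ × 1.11) = −34.5 m/s
|V_g| = √(u_g² + v_g²) = 35.2 m/s

35.2 m/s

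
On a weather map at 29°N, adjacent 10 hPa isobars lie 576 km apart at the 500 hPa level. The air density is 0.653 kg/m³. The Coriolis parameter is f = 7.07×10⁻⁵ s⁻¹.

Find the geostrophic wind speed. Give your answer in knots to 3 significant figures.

Pressure gradient: |∂P/∂n| = 1000 Pa / 576000 m = 1.74×10⁻³ Pa/m
Geostrophic balance (pressure-gradient force = Coriolis force):
V_g = (1/(fρ)) |∂P/∂n| = 1.74×10⁻³ / (7.07×10⁻⁵ × 0.653) = 37.6 m/s
Converting: 37.6 m/s × 1.944 = 73.1 knots

73.1 knots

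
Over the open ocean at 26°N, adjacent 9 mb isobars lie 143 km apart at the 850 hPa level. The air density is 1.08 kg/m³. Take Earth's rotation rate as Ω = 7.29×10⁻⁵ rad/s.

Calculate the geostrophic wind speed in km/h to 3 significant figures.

Coriolis parameter at 26°N:
f = 2Ω sin φ = 2 × 7.29×10⁻⁵ × sin 26° = 6.39×10⁻⁵ s⁻¹
Pressure gradient: |∂P/∂n| = 900 Pa / 143000 m = 6.29×10⁻³ Pa/m
Geostrophic balance (pressure-gradient force = Coriolis force):
V_g = (1/(fρ)) |∂P/∂n| = 6.29×10⁻³ / (6.39×10⁻⁵ × 1.08) = 91.2 m/s
Converting: 91.2 m/s × 3.6 = 328 km/h

328 km/h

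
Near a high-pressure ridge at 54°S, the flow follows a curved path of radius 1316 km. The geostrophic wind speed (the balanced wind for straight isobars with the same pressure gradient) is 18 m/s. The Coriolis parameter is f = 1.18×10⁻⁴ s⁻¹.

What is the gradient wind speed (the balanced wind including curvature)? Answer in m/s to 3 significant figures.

Around a high, pressure-gradient force acts outward with centrifugal, so Coriolis balances both:
fV = (1/ρ)|∂P/∂n| + V²/R  →  V² − fR·V + fR·V_g = 0
With fR = 1.18×10⁻⁴ × 1316×10³ m = 155 m/s:
V = [fR − √((fR)² − 4 fR V_g)]/2 = [155 − √(155² − 4×155×18)]/2 = 20.8 m/s
Supergeostrophic (V > V_g = 18 m/s), as expected around a high.

20.8 m/s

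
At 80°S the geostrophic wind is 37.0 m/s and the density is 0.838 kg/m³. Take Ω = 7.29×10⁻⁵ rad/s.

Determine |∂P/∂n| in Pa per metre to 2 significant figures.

4.5×10⁻³ Pa/m

Coriolis parameter at 80°S:
f = 2Ω sin φ = 2 × 7.29×10⁻⁵ × sin 80° = 1.44×10⁻⁴ s⁻¹
Geostrophic balance rearranged: |∂P/∂n| = f ρ V_g
|∂P/∂n| = 1.44×10⁻⁴ × 0.838 × 37.0 = 4.45×10⁻³ Pa/m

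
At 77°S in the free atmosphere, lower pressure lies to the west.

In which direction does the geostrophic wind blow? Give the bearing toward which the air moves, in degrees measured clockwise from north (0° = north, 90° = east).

180°

The pressure-gradient force points toward the west (bearing 270°).
Geostrophic balance: in the Southern Hemisphere the Coriolis force deflects motion to the left, so the geostrophic wind blows 90° to the left of the pressure-gradient force (low pressure on the right).
Rotating 270° by 90° counterclockwise gives 180° — the wind blows toward the south.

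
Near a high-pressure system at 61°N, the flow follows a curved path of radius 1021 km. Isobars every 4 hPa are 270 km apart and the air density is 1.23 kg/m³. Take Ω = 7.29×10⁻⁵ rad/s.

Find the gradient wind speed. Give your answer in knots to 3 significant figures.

Coriolis parameter at 61°N:
f = 2Ω sin φ = 2 × 7.29×10⁻⁵ × sin 61° = 1.28×10⁻⁴ s⁻¹
Pressure gradient: |∂P/∂n| = 400 Pa / 270000 m = 1.48×10⁻³ Pa/m
Geostrophic speed: V_g = |∂P/∂n|/(fρ) = 1.48×10⁻³/(1.28×10⁻⁴ × 1.23) = 9.45 m/s
Around a high, pressure-gradient force acts outward with centrifugal, so Coriolis balances both:
fV = (1/ρ)|∂P/∂n| + V²/R  →  V² − fR·V + fR·V_g = 0
With fR = 1.28×10⁻⁴ × 1021×10³ m = 130 m/s:
V = [fR − √((fR)² − 4 fR V_g)]/2 = [130 − √(130² − 4×130×9.45)]/2 = 10.3 m/s
Supergeostrophic (V > V_g = 9.45 m/s), as expected around a high.
Converting: 10.3 m/s × 1.944 = 19.9 knots

19.9 knots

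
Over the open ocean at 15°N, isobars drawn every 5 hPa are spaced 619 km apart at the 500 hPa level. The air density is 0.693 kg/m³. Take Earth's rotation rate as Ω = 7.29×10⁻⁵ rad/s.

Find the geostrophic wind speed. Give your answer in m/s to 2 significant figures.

31 m/s

Coriolis parameter at 15°N:
f = 2Ω sin φ = 2 × 7.29×10⁻⁵ × sin 15° = 3.77×10⁻⁵ s⁻¹
Pressure gradient: |∂P/∂n| = 500 Pa / 619000 m = 8.08×10⁻⁴ Pa/m
Geostrophic balance (pressure-gradient force = Coriolis force):
V_g = (1/(fρ)) |∂P/∂n| = 8.08×10⁻⁴ / (3.77×10⁻⁵ × 0.693) = 30.9 m/s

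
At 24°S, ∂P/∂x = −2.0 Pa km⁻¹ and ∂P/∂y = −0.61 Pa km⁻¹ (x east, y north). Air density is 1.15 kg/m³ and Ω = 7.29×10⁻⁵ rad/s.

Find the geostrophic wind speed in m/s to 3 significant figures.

Coriolis parameter at 24°S:
f = 2Ω sin φ = 2 × 7.29×10⁻⁵ × sin 24° = 5.93×10⁻⁵ s⁻¹
In the Southern Hemisphere f is negative: f = −5.93×10⁻⁵ s⁻¹.
Component geostrophic relations (x east, y north):
u_g = −(1/(fρ)) ∂P/∂y,  v_g = (1/(fρ)) ∂P/∂x
u_g = −(−0.61×10⁻³)/(−5.93×10⁻⁵ × 1.15) = −8.94 m/s;  v_g = (−2.0×10⁻³)/(−5.93×10⁻⁵ × 1.15) = 29.3 m/s
|V_g| = √(u_g² + v_g²) = 30.7 m/s

30.7 m/s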